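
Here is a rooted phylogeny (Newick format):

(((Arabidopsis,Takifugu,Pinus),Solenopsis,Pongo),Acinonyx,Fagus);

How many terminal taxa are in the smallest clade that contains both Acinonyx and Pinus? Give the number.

7

The MRCA of Acinonyx and Pinus is the root, so the clade is the entire tree.
That clade contains 7 terminal taxa: Acinonyx, Arabidopsis, Fagus, Pinus, Pongo, Solenopsis, Takifugu.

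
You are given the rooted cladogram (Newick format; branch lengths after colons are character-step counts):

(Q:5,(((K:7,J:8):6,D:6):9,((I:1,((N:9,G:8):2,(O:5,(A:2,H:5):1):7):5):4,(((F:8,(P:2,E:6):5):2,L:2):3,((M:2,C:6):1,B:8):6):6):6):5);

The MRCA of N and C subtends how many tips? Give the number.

The MRCA of N and C is the node subtending ((I,((N,G),(O,(A,H)))),(((F,(P,E)),L),((M,C),B))).
That clade contains 13 terminal taxa: A, B, C, E, F, G, H, I, L, M, N, O, P.

13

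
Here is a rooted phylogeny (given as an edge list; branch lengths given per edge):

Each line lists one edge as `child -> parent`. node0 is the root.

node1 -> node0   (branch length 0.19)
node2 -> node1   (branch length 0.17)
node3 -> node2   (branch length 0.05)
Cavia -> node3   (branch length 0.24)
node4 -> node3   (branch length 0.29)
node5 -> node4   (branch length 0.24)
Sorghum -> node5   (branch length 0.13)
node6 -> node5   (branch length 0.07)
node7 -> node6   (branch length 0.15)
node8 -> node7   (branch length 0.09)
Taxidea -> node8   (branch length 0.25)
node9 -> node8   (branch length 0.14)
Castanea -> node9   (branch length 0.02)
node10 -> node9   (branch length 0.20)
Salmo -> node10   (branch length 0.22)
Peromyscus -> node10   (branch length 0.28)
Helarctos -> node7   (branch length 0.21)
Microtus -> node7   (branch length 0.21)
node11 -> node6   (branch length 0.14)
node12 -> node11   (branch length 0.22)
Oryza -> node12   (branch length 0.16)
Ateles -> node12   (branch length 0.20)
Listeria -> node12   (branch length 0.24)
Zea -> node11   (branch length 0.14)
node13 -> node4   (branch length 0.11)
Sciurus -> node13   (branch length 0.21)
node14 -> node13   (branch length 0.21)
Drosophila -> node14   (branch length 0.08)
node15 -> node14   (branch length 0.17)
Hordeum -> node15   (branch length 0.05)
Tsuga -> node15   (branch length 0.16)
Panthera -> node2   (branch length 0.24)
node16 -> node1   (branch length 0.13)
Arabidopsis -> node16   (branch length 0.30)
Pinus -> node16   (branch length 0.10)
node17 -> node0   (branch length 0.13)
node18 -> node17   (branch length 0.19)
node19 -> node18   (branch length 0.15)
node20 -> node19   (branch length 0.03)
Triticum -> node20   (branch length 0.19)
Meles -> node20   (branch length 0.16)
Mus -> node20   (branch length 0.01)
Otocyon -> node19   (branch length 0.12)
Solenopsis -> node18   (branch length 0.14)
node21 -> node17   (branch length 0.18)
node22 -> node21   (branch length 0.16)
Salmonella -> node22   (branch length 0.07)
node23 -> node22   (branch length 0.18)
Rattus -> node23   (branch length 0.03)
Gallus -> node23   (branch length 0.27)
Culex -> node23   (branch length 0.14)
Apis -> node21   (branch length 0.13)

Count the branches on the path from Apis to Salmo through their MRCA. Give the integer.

The MRCA of Apis and Salmo is the root of the tree.
From Apis up to that node: 3 branches. From Salmo up to the same node: 11 branches. Total: 3 + 11 = 14.

14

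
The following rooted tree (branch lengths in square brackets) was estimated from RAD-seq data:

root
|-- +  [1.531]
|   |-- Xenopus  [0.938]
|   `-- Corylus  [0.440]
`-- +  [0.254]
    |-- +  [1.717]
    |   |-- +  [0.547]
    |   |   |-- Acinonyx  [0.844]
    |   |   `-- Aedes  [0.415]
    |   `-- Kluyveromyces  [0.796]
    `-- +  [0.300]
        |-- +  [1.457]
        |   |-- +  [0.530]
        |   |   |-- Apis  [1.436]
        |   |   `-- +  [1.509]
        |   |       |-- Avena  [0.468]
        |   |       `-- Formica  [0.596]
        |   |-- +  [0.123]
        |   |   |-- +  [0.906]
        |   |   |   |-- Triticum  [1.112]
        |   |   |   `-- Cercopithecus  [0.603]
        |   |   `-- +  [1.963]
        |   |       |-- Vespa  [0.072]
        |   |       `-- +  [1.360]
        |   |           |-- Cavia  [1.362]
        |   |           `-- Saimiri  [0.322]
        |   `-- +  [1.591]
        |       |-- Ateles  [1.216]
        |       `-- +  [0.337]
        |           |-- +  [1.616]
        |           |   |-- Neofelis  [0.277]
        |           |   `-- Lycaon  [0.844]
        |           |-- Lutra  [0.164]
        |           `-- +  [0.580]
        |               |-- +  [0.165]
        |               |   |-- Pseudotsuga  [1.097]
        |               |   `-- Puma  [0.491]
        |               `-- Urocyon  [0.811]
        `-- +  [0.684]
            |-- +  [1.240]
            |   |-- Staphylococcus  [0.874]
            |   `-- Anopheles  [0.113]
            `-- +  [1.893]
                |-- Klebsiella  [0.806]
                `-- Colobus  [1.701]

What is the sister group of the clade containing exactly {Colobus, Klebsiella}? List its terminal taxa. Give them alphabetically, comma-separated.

Anopheles, Staphylococcus

The clade containing exactly {Colobus, Klebsiella} attaches to the tree at the node subtending ((Staphylococcus,Anopheles),(Klebsiella,Colobus)).
The other lineage descending from that same node — the sister group — is (Staphylococcus,Anopheles); its 2 tips in alphabetical order are the answer.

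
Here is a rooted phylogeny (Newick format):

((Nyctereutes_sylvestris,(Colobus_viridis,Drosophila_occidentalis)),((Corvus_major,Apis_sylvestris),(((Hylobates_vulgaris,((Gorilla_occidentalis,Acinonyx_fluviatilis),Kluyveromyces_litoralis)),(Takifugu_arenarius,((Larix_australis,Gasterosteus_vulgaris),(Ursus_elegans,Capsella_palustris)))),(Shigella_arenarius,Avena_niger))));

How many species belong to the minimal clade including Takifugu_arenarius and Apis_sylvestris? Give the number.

13

The MRCA of Takifugu_arenarius and Apis_sylvestris is the node subtending ((Corvus_major,Apis_sylvestris),(((Hylobates_vulgaris,((Gorilla_occidentalis,Acinonyx_fluviatilis),Kluyveromyces_litoralis)),(Takifugu_arenarius,((Larix_australis,Gasterosteus_vulgaris),(Ursus_elegans,Capsella_palustris)))),(Shigella_arenarius,Avena_niger))).
That clade contains 13 terminal taxa: Acinonyx_fluviatilis, Apis_sylvestris, Avena_niger, Capsella_palustris, Corvus_major, Gasterosteus_vulgaris, Gorilla_occidentalis, Hylobates_vulgaris, Kluyveromyces_litoralis, Larix_australis, Shigella_arenarius, Takifugu_arenarius, Ursus_elegans.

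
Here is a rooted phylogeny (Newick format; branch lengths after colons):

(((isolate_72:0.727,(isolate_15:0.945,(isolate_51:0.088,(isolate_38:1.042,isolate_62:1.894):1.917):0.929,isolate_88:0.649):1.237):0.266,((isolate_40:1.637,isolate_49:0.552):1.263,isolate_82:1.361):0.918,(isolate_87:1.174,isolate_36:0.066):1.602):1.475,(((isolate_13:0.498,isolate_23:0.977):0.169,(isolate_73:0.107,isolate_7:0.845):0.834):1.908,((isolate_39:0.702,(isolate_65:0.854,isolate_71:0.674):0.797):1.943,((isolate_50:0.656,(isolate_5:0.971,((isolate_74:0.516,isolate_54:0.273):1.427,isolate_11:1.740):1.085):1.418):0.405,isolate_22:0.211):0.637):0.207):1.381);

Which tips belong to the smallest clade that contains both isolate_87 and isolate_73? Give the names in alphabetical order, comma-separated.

isolate_11, isolate_13, isolate_15, isolate_22, isolate_23, isolate_36, isolate_38, isolate_39, isolate_40, isolate_49, isolate_5, isolate_50, isolate_51, isolate_54, isolate_62, isolate_65, isolate_7, isolate_71, isolate_72, isolate_73, isolate_74, isolate_82, isolate_87, isolate_88

Tracing isolate_87: it sits inside (isolate_87,isolate_36).
Tracing isolate_73: it sits inside (isolate_73,isolate_7).
The smallest clade enclosing both is the whole tree (their MRCA is the root), so the answer is all 24 tips in alphabetical order.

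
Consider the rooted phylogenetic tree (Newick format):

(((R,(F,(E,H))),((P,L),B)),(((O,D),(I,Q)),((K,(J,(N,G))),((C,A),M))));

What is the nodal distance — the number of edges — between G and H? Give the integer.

11

The MRCA of G and H is the root of the tree.
From G up to that node: 6 branches. From H up to the same node: 5 branches. Total: 6 + 5 = 11.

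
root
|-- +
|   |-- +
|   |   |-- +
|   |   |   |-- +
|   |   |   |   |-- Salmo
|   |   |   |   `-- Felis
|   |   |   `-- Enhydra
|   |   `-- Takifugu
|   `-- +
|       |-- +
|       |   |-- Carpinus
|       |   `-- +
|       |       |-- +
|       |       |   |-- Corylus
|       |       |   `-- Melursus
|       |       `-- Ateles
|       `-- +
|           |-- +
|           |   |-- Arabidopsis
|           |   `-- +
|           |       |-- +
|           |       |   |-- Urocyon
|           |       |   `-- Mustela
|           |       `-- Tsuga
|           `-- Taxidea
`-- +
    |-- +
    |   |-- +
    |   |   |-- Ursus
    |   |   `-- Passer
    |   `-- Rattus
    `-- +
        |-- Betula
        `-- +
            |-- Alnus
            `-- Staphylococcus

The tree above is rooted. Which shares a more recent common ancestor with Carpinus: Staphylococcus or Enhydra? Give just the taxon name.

Enhydra

The MRCA of Carpinus and Enhydra subtends ((((Salmo,Felis),Enhydra),Takifugu),((Carpinus,((Corylus,Melursus),Ateles)),((Arabidopsis,((Urocyon,Mustela),Tsuga)),Taxidea))) (13 taxa).
The MRCA of Carpinus and Staphylococcus is the root, subtending the entire tree (19 taxa).
The first is nested inside the second, so Carpinus shares a more recent common ancestor with Enhydra.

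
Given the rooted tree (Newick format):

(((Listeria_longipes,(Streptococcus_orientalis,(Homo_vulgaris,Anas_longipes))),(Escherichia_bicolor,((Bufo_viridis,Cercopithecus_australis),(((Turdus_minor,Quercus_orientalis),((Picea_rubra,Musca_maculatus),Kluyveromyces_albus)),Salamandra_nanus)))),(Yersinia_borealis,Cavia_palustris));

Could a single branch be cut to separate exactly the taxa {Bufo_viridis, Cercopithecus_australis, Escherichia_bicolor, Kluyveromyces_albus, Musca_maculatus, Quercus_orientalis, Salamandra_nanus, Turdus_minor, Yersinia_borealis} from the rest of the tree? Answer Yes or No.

No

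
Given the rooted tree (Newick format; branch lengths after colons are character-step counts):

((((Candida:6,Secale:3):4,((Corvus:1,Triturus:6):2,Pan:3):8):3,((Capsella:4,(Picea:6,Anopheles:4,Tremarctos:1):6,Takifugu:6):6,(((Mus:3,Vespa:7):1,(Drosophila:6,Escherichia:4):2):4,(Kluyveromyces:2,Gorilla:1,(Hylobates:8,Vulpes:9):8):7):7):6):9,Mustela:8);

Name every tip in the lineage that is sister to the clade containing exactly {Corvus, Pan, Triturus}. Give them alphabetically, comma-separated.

The clade containing exactly {Corvus, Pan, Triturus} attaches to the tree at the node subtending ((Candida,Secale),((Corvus,Triturus),Pan)).
The other lineage descending from that same node — the sister group — is (Candida,Secale); its 2 tips in alphabetical order are the answer.

Candida, Secale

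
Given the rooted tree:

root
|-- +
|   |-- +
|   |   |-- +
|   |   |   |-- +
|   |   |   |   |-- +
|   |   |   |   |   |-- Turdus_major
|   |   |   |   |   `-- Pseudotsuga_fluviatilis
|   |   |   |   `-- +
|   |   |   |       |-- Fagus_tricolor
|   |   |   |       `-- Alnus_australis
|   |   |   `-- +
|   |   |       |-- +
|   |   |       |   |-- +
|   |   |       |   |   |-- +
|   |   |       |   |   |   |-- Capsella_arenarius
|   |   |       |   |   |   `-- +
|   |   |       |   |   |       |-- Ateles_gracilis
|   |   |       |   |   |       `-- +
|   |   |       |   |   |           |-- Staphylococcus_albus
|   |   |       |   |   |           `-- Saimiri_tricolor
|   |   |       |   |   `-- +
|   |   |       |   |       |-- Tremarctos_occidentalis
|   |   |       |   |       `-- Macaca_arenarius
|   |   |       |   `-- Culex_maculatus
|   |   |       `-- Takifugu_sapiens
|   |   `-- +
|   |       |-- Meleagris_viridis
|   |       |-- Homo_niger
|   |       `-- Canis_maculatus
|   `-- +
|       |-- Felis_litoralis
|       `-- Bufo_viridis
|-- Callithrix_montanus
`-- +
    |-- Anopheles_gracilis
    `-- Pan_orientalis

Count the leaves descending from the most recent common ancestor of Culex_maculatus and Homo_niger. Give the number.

15

The MRCA of Culex_maculatus and Homo_niger is the node subtending ((((Turdus_major,Pseudotsuga_fluviatilis),(Fagus_tricolor,Alnus_australis)),((((Capsella_arenarius,(Ateles_gracilis,(Staphylococcus_albus,Saimiri_tricolor))),(Tremarctos_occidentalis,Macaca_arenarius)),Culex_maculatus),Takifugu_sapiens)),(Meleagris_viridis,Homo_niger,Canis_maculatus)).
That clade contains 15 terminal taxa: Alnus_australis, Ateles_gracilis, Canis_maculatus, Capsella_arenarius, Culex_maculatus, Fagus_tricolor, Homo_niger, Macaca_arenarius, Meleagris_viridis, Pseudotsuga_fluviatilis, Saimiri_tricolor, Staphylococcus_albus, Takifugu_sapiens, Tremarctos_occidentalis, Turdus_major.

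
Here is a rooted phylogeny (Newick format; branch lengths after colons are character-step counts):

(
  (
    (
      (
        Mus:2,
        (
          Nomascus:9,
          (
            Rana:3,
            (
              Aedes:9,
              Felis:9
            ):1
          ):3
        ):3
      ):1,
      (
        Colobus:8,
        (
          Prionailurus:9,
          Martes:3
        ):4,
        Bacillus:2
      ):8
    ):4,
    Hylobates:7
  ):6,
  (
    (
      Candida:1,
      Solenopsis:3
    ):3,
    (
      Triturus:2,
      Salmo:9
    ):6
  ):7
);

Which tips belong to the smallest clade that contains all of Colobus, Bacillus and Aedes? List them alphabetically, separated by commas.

Aedes, Bacillus, Colobus, Felis, Martes, Mus, Nomascus, Prionailurus, Rana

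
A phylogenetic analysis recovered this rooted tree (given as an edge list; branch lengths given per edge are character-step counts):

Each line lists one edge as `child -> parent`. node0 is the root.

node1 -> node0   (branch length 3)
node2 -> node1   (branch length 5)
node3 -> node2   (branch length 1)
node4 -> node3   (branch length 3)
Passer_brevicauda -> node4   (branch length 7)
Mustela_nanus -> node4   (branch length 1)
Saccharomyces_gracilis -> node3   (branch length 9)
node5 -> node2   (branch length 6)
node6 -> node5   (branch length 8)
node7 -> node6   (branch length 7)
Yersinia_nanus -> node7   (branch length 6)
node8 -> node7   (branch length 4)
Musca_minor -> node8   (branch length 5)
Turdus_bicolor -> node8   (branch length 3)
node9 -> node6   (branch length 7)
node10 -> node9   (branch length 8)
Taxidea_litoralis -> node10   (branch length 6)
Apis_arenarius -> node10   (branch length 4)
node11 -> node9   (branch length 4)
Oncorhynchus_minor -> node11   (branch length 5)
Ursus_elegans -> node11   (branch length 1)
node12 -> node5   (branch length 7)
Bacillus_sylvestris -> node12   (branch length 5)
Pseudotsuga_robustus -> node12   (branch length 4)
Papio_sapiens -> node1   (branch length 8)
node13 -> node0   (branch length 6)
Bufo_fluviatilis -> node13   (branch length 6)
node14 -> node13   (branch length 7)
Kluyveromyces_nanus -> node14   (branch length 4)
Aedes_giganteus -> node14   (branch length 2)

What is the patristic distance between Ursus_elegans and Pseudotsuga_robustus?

The path runs Ursus_elegans → … → MRCA → … → Pseudotsuga_robustus; the MRCA is the node subtending (((Yersinia_nanus,(Musca_minor,Turdus_bicolor)),((Taxidea_litoralis,Apis_arenarius),(Oncorhynchus_minor,Ursus_elegans))),(Bacillus_sylvestris,Pseudotsuga_robustus)).
Branch lengths along that path: 1 + 4 + 7 + 8 + 7 + 4 = 31.

31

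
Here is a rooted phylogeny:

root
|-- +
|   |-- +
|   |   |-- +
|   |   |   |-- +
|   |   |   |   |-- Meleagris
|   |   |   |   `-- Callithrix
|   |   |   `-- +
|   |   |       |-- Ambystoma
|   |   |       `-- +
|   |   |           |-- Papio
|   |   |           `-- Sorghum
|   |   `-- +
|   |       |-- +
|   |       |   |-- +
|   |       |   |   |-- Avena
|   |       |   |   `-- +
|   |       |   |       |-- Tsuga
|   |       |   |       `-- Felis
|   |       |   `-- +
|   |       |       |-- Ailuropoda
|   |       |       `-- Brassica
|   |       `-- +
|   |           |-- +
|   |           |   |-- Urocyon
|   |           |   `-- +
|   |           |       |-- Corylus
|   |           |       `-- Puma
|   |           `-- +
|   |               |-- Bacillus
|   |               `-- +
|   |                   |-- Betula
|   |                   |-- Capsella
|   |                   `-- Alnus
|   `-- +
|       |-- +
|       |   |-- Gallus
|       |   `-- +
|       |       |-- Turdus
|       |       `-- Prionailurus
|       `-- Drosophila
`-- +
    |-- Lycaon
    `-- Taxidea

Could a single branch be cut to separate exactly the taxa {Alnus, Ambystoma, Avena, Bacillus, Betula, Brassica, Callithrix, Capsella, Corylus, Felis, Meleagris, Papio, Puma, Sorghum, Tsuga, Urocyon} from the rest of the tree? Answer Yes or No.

No

The MRCA of the listed taxa subtends (((Meleagris,Callithrix),(Ambystoma,(Papio,Sorghum))),(((Avena,(Tsuga,Felis)),(Ailuropoda,Brassica)),((Urocyon,(Corylus,Puma)),(Bacillus,(Betula,Capsella,Alnus))))).
That clade also contains Ailuropoda, which is not in the proposed group, so the group is not monophyletic.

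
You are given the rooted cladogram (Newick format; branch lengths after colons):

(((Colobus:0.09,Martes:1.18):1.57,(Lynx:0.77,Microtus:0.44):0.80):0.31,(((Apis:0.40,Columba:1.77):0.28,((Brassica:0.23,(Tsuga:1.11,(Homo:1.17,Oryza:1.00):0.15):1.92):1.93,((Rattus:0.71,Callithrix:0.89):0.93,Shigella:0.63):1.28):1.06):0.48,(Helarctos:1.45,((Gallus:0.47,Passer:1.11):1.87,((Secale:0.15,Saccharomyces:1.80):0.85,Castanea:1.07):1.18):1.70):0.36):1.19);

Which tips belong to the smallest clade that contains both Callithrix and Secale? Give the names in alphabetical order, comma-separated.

Apis, Brassica, Callithrix, Castanea, Columba, Gallus, Helarctos, Homo, Oryza, Passer, Rattus, Saccharomyces, Secale, Shigella, Tsuga

Tracing Callithrix: it sits inside (Rattus,Callithrix).
Tracing Secale: it sits inside (Secale,Saccharomyces).
The smallest clade enclosing both is (((Apis,Columba),((Brassica,(Tsuga,(Homo,Oryza))),((Rattus,Callithrix),Shigella))),(Helarctos,((Gallus,Passer),((Secale,Saccharomyces),Castanea)))); the answer is its 15 terminal taxa in alphabetical order.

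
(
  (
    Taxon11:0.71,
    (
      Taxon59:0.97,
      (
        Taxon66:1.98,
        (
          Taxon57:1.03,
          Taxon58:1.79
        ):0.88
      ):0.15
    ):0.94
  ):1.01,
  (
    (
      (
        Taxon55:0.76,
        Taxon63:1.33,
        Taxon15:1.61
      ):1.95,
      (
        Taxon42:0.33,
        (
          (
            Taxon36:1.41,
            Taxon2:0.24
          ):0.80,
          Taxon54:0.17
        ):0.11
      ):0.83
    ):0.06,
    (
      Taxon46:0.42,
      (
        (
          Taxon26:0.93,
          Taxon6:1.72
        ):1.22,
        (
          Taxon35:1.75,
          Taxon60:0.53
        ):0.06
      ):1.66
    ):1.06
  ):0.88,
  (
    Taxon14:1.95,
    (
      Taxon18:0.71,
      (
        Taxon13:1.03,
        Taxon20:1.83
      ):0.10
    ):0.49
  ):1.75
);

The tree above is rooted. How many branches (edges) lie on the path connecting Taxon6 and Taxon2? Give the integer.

The MRCA of Taxon6 and Taxon2 is the node subtending (((Taxon55,Taxon63,Taxon15),(Taxon42,((Taxon36,Taxon2),Taxon54))),(Taxon46,((Taxon26,Taxon6),(Taxon35,Taxon60)))).
From Taxon6 up to that node: 4 branches. From Taxon2 up to the same node: 5 branches. Total: 4 + 5 = 9.

9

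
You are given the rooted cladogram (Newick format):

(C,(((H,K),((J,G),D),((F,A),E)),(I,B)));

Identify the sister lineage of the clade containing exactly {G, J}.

D

The clade containing exactly {G, J} attaches to the tree at the node subtending ((J,G),D).
The other lineage descending from that same node — the sister group — is the single tip D.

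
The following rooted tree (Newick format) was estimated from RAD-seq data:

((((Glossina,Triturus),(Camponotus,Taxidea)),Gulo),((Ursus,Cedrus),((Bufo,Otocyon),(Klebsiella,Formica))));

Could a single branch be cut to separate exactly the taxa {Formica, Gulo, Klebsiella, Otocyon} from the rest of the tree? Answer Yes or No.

No

The MRCA of the listed taxa is the root, so the smallest clade containing them is the whole tree.
That clade also contains Bufo, Camponotus, Cedrus, Glossina, Taxidea, Triturus, Ursus, which are not in the proposed group, so the group is not monophyletic.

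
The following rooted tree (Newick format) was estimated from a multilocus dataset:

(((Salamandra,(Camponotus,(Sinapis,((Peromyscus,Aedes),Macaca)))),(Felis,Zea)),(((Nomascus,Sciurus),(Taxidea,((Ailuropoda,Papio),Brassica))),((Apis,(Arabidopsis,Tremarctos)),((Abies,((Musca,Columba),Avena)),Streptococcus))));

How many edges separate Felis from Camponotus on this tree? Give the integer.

5

The MRCA of Felis and Camponotus is the node subtending ((Salamandra,(Camponotus,(Sinapis,((Peromyscus,Aedes),Macaca)))),(Felis,Zea)).
From Felis up to that node: 2 branches. From Camponotus up to the same node: 3 branches. Total: 2 + 3 = 5.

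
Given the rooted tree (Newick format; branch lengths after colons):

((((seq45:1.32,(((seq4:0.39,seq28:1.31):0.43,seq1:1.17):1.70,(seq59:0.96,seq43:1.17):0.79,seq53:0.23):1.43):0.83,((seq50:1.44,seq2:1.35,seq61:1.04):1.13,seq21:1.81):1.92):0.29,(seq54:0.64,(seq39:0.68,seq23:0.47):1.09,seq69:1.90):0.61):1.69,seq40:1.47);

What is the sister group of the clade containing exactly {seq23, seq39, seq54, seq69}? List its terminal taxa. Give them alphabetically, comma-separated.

The clade containing exactly {seq23, seq39, seq54, seq69} attaches to the tree at the node subtending (((seq45,(((seq4,seq28),seq1),(seq59,seq43),seq53)),((seq50,seq2,seq61),seq21)),(seq54,(seq39,seq23),seq69)).
The other lineage descending from that same node — the sister group — is ((seq45,(((seq4,seq28),seq1),(seq59,seq43),seq53)),((seq50,seq2,seq61),seq21)); its 11 tips in alphabetical order are the answer.

seq1, seq2, seq21, seq28, seq4, seq43, seq45, seq50, seq53, seq59, seq61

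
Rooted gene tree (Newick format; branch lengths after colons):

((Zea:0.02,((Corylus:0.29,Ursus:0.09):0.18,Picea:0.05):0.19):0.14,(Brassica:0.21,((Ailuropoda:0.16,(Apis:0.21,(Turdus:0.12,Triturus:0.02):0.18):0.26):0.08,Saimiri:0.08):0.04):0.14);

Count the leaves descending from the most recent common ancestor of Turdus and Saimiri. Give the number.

The MRCA of Turdus and Saimiri is the node subtending ((Ailuropoda,(Apis,(Turdus,Triturus))),Saimiri).
That clade contains 5 terminal taxa: Ailuropoda, Apis, Saimiri, Triturus, Turdus.

5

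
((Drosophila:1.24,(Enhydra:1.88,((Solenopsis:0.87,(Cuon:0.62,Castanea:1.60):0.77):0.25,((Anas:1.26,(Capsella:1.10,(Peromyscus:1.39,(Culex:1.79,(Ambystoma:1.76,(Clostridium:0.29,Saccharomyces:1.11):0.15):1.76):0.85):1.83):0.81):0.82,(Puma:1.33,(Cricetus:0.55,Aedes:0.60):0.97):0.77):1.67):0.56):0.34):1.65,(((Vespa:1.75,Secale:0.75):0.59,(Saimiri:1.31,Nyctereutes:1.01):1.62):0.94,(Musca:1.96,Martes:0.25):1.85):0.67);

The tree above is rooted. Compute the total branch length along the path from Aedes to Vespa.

The path runs Aedes → … → MRCA → … → Vespa; the MRCA is the root of the tree.
Branch lengths along that path: 0.60 + 0.97 + 0.77 + 1.67 + 0.56 + 0.34 + 1.65 + 0.67 + 0.94 + 0.59 + 1.75 = 10.51.

10.51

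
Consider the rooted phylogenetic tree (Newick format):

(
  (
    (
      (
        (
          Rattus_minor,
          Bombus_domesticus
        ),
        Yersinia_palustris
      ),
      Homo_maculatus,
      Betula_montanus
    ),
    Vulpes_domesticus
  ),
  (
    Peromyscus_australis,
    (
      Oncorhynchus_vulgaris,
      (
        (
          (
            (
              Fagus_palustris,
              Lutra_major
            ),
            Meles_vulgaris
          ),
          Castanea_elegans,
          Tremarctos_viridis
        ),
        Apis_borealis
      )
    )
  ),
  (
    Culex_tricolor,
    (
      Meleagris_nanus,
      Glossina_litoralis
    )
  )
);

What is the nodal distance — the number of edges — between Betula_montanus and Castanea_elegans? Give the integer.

8

The MRCA of Betula_montanus and Castanea_elegans is the root of the tree.
From Betula_montanus up to that node: 3 branches. From Castanea_elegans up to the same node: 5 branches. Total: 3 + 5 = 8.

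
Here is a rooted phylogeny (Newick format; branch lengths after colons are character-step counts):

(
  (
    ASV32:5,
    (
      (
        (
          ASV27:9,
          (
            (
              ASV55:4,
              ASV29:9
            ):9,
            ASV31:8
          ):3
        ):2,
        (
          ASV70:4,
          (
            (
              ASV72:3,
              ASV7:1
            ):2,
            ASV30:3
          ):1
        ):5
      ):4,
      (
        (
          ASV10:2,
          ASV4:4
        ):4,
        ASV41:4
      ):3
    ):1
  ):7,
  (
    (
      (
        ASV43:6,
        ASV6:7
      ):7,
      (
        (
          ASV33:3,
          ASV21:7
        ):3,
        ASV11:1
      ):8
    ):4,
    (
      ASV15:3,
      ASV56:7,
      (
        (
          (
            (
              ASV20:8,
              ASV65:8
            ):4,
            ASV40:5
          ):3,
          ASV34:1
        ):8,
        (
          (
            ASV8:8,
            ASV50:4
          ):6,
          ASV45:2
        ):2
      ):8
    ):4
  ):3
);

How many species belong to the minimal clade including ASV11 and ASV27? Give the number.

26

The MRCA of ASV11 and ASV27 is the root, so the clade is the entire tree.
That clade contains 26 terminal taxa: ASV10, ASV11, ASV15, ASV20, ASV21, ASV27, ASV29, ASV30, ASV31, ASV32, ASV33, ASV34, ASV4, ASV40, ASV41, ASV43, ASV45, ASV50, ASV55, ASV56, ASV6, ASV65, ASV7, ASV70, ASV72, ASV8.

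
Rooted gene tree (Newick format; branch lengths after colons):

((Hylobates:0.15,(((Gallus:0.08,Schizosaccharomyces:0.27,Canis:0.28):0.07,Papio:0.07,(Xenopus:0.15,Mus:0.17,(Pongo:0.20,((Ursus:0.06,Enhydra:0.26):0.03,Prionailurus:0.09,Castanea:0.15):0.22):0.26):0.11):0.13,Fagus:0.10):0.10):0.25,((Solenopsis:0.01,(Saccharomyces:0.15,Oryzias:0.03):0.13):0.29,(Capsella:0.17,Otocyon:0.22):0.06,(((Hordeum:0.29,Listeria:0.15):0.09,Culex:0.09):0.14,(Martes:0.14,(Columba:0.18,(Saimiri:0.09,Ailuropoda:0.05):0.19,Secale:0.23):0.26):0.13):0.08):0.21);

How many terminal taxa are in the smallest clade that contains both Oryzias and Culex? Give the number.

13

The MRCA of Oryzias and Culex is the node subtending ((Solenopsis,(Saccharomyces,Oryzias)),(Capsella,Otocyon),(((Hordeum,Listeria),Culex),(Martes,(Columba,(Saimiri,Ailuropoda),Secale)))).
That clade contains 13 terminal taxa: Ailuropoda, Capsella, Columba, Culex, Hordeum, Listeria, Martes, Oryzias, Otocyon, Saccharomyces, Saimiri, Secale, Solenopsis.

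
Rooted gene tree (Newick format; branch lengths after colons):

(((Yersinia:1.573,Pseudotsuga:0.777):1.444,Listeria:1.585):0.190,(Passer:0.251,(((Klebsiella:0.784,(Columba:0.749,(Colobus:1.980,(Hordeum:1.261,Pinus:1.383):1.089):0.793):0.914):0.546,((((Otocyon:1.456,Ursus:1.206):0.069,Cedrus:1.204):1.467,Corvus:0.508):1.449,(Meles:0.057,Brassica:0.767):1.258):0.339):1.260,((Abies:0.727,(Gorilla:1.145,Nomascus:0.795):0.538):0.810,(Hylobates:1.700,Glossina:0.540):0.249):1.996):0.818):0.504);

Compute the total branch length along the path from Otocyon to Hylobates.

9.985

The path runs Otocyon → … → MRCA → … → Hylobates; the MRCA is the node subtending (((Klebsiella,(Columba,(Colobus,(Hordeum,Pinus)))),((((Otocyon,Ursus),Cedrus),Corvus),(Meles,Brassica))),((Abies,(Gorilla,Nomascus)),(Hylobates,Glossina))).
Branch lengths along that path: 1.456 + 0.069 + 1.467 + 1.449 + 0.339 + 1.260 + 1.996 + 0.249 + 1.700 = 9.985.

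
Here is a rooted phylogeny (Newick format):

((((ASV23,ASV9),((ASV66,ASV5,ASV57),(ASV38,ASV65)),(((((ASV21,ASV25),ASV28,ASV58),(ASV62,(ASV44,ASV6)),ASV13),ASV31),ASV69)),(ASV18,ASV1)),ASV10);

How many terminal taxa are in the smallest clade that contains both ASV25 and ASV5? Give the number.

17

The MRCA of ASV25 and ASV5 is the node subtending ((ASV23,ASV9),((ASV66,ASV5,ASV57),(ASV38,ASV65)),(((((ASV21,ASV25),ASV28,ASV58),(ASV62,(ASV44,ASV6)),ASV13),ASV31),ASV69)).
That clade contains 17 terminal taxa: ASV13, ASV21, ASV23, ASV25, ASV28, ASV31, ASV38, ASV44, ASV5, ASV57, ASV58, ASV6, ASV62, ASV65, ASV66, ASV69, ASV9.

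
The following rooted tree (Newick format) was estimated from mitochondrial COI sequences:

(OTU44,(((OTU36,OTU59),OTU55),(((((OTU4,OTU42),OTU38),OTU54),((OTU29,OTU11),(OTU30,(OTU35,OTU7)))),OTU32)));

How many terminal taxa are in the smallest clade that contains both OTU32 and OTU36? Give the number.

13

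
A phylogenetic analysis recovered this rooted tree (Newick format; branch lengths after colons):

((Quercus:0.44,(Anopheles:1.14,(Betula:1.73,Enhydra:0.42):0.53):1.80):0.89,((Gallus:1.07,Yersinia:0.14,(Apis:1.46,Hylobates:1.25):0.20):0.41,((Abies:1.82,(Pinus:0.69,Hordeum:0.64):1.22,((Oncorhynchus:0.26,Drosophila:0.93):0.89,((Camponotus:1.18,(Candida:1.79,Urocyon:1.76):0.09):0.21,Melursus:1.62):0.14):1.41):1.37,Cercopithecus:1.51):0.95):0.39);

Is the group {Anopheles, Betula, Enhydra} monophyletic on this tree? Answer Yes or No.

Yes

The most recent common ancestor of these taxa subtends (Anopheles,(Betula,Enhydra)).
That clade has exactly 3 tips — every listed taxon and nothing else — so the group is monophyletic.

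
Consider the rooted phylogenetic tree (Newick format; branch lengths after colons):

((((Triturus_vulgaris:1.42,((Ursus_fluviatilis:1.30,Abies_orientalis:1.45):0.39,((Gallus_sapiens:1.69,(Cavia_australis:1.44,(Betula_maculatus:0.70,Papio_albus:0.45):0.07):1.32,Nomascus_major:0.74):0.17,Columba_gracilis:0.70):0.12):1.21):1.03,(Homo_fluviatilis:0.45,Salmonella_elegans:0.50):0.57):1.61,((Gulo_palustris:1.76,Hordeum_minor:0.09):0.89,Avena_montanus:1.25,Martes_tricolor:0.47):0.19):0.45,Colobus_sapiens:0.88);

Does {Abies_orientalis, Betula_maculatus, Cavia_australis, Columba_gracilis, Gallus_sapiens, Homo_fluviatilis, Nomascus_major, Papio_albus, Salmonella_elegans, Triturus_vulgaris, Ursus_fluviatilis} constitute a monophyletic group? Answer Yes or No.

The most recent common ancestor of these taxa subtends ((Triturus_vulgaris,((Ursus_fluviatilis,Abies_orientalis),((Gallus_sapiens,(Cavia_australis,(Betula_maculatus,Papio_albus)),Nomascus_major),Columba_gracilis))),(Homo_fluviatilis,Salmonella_elegans)).
That clade has exactly 11 tips — every listed taxon and nothing else — so the group is monophyletic.

Yes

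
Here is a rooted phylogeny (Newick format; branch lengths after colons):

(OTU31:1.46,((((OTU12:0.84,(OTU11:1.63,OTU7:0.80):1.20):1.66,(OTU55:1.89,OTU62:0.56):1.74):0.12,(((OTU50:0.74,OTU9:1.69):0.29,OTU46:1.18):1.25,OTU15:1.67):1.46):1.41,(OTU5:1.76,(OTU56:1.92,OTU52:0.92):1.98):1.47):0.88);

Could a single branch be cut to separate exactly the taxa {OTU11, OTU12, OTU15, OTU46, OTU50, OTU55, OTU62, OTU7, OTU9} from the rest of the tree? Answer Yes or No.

The most recent common ancestor of these taxa subtends (((OTU12,(OTU11,OTU7)),(OTU55,OTU62)),(((OTU50,OTU9),OTU46),OTU15)).
That clade has exactly 9 tips — every listed taxon and nothing else — so the group is monophyletic.

Yes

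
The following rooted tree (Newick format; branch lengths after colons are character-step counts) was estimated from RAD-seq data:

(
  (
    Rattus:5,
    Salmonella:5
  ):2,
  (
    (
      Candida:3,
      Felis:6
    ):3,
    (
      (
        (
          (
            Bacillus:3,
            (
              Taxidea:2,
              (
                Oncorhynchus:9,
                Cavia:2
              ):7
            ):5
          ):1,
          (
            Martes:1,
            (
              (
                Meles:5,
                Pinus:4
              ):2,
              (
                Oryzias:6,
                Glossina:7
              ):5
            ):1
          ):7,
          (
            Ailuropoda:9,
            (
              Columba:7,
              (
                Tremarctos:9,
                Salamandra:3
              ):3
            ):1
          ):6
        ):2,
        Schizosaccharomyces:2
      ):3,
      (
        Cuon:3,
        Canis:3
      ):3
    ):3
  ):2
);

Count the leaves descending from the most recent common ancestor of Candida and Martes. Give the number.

18

The MRCA of Candida and Martes is the node subtending ((Candida,Felis),((((Bacillus,(Taxidea,(Oncorhynchus,Cavia))),(Martes,((Meles,Pinus),(Oryzias,Glossina))),(Ailuropoda,(Columba,(Tremarctos,Salamandra)))),Schizosaccharomyces),(Cuon,Canis))).
That clade contains 18 terminal taxa: Ailuropoda, Bacillus, Candida, Canis, Cavia, Columba, Cuon, Felis, Glossina, Martes, Meles, Oncorhynchus, Oryzias, Pinus, Salamandra, Schizosaccharomyces, Taxidea, Tremarctos.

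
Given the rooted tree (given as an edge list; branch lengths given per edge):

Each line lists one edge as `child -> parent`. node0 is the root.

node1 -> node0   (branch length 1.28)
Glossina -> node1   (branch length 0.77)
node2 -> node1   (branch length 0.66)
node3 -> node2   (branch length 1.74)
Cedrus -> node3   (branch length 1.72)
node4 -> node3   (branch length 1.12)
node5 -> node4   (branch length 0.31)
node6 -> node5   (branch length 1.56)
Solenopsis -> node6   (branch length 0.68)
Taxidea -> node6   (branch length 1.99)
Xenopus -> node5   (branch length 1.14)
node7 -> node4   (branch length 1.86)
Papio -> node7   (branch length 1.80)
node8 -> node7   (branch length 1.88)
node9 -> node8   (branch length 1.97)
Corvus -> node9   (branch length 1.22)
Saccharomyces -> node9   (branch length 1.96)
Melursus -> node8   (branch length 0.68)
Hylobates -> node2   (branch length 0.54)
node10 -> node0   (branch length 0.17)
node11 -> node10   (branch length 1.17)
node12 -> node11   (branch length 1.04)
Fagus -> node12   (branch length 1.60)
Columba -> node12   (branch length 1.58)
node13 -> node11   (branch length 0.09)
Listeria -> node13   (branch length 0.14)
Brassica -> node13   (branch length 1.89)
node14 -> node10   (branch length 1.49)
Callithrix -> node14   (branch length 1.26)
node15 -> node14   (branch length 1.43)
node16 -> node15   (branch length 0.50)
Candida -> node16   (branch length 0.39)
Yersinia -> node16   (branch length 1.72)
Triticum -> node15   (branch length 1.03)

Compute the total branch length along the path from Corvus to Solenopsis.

9.48

The path runs Corvus → … → MRCA → … → Solenopsis; the MRCA is the node subtending (((Solenopsis,Taxidea),Xenopus),(Papio,((Corvus,Saccharomyces),Melursus))).
Branch lengths along that path: 1.22 + 1.97 + 1.88 + 1.86 + 0.31 + 1.56 + 0.68 = 9.48.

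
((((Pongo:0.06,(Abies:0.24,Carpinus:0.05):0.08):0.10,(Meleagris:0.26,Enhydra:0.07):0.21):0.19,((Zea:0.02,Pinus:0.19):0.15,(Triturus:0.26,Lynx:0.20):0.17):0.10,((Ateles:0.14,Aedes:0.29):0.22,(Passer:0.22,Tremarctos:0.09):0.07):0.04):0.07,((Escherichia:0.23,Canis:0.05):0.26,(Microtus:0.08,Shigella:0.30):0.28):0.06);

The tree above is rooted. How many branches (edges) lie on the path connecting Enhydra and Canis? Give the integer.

The MRCA of Enhydra and Canis is the root of the tree.
From Enhydra up to that node: 4 branches. From Canis up to the same node: 3 branches. Total: 4 + 3 = 7.

7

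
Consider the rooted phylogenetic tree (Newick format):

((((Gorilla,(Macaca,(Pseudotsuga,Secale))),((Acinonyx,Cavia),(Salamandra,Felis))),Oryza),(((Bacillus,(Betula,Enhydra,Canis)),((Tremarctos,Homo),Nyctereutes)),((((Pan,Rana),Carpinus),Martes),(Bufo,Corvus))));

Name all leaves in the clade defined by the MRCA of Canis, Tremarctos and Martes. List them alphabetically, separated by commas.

Bacillus, Betula, Bufo, Canis, Carpinus, Corvus, Enhydra, Homo, Martes, Nyctereutes, Pan, Rana, Tremarctos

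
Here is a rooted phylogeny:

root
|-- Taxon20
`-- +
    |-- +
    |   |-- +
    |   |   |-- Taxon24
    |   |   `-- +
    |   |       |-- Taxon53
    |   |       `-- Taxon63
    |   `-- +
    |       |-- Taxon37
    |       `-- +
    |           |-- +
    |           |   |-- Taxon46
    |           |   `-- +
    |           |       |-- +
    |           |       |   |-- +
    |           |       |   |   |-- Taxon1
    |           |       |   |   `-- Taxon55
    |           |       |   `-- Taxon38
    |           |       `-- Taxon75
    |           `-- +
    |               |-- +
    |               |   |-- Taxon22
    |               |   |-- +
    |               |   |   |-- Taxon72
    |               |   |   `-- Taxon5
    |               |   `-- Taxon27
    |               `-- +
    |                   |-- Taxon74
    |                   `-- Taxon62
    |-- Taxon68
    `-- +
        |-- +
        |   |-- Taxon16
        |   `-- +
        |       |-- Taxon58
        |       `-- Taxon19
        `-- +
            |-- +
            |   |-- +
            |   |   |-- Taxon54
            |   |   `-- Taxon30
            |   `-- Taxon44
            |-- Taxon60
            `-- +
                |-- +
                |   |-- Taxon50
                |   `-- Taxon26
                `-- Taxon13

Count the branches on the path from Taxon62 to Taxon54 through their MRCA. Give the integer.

11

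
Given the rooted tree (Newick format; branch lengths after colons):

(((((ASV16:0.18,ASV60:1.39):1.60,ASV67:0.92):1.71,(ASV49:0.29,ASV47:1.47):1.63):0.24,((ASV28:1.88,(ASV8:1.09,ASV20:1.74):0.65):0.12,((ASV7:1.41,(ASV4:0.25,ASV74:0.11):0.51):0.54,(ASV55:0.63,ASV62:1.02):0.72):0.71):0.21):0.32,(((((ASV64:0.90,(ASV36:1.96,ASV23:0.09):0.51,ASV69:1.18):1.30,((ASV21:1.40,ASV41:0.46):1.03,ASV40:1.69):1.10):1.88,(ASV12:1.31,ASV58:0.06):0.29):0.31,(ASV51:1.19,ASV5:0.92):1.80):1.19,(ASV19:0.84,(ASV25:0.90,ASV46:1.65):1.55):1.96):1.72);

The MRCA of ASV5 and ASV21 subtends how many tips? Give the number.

The MRCA of ASV5 and ASV21 is the node subtending ((((ASV64,(ASV36,ASV23),ASV69),((ASV21,ASV41),ASV40)),(ASV12,ASV58)),(ASV51,ASV5)).
That clade contains 11 terminal taxa: ASV12, ASV21, ASV23, ASV36, ASV40, ASV41, ASV5, ASV51, ASV58, ASV64, ASV69.

11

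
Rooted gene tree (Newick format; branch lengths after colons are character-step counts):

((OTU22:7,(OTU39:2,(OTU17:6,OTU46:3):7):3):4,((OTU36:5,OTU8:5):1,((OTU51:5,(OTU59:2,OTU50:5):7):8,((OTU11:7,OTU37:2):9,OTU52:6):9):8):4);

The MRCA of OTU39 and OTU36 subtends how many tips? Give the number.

12

The MRCA of OTU39 and OTU36 is the root, so the clade is the entire tree.
That clade contains 12 terminal taxa: OTU11, OTU17, OTU22, OTU36, OTU37, OTU39, OTU46, OTU50, OTU51, OTU52, OTU59, OTU8.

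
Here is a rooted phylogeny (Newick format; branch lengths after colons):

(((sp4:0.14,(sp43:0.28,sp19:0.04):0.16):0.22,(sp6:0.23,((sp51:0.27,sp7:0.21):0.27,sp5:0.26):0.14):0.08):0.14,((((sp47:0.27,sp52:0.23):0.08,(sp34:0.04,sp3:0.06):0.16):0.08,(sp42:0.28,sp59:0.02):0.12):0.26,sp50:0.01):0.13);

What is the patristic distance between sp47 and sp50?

0.70

The path runs sp47 → … → MRCA → … → sp50; the MRCA is the node subtending ((((sp47,sp52),(sp34,sp3)),(sp42,sp59)),sp50).
Branch lengths along that path: 0.27 + 0.08 + 0.08 + 0.26 + 0.01 = 0.70.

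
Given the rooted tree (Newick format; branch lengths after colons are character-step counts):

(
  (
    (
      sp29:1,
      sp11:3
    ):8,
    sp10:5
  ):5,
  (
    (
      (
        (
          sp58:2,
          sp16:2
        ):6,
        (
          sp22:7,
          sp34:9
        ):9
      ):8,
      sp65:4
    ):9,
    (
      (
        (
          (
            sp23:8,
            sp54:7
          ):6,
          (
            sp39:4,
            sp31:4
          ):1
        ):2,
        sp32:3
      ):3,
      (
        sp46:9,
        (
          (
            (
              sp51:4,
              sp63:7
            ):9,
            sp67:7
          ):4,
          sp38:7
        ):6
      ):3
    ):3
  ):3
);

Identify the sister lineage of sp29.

sp11

sp29 attaches to the tree at the node subtending (sp29,sp11).
The other lineage descending from that same node — the sister group — is the single tip sp11.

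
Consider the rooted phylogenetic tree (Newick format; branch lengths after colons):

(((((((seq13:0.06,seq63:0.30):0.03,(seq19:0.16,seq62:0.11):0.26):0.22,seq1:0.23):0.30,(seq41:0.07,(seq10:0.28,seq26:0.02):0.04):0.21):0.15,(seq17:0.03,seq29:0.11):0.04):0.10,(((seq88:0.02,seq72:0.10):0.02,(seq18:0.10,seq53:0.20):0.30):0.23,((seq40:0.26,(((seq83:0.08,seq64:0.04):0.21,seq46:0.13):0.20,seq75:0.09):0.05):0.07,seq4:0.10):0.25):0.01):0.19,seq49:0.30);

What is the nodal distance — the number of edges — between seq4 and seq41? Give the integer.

7

The MRCA of seq4 and seq41 is the node subtending ((((((seq13,seq63),(seq19,seq62)),seq1),(seq41,(seq10,seq26))),(seq17,seq29)),(((seq88,seq72),(seq18,seq53)),((seq40,(((seq83,seq64),seq46),seq75)),seq4))).
From seq4 up to that node: 3 branches. From seq41 up to the same node: 4 branches. Total: 3 + 4 = 7.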